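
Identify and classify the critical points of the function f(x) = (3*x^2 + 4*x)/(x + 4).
f'(x) = (3*x^2 + 24*x + 16)/(x^2 + 8*x + 16)

Solve f'(x) = 0:
  f'(x) = (3*x^2 + 24*x + 16)/(x + 4)^2; the denominator is positive wherever f is defined, so f'(x) = 0 ⇔ 3*x^2 + 24*x + 16 = 0.
  3*x^2 + 24*x + 16 = 0 has no rational roots; quadratic formula: x = (-24 ± √384)/6.
  ⇒ x = -4 - 4*sqrt(6)/3 ≈ -7.2660, -4 + 4*sqrt(6)/3 ≈ -0.7340

f''(x) = 64/(x^3 + 12*x^2 + 48*x + 64)
Second-derivative test at each critical point:
  f''(-7.2660) = -1.8371 < 0 → local maximum
  f''(-0.7340) = 1.8371 > 0 → local minimum

Critical points: x = -4 - 4*sqrt(6)/3 ≈ -7.2660 (local maximum); x = -4 + 4*sqrt(6)/3 ≈ -0.7340 (local minimum)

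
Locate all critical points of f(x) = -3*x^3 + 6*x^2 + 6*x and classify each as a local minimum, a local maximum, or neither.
f'(x) = -9*x^2 + 12*x + 6

Solve f'(x) = 0:
  Factor: -9*x^2 + 12*x + 6 = -3*(3*x^2 - 4*x - 2); 3*x^2 - 4*x - 2 = 0 has no rational roots; quadratic formula: x = (4 ± √40)/6.
  ⇒ x = 2/3 - sqrt(10)/3 ≈ -0.3874, 2/3 + sqrt(10)/3 ≈ 1.7208

f''(x) = 12 - 18*x
Second-derivative test at each critical point:
  f''(-0.3874) = 18.9737 > 0 → local minimum
  f''(1.7208) = -18.9737 < 0 → local maximum

Critical points: x = 2/3 - sqrt(10)/3 ≈ -0.3874 (local minimum); x = 2/3 + sqrt(10)/3 ≈ 1.7208 (local maximum)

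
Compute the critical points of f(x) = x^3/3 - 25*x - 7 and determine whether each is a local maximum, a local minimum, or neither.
f'(x) = x^2 - 25

Solve f'(x) = 0:
  Factor: x^2 - 25 = (x - 5)*(x + 5) = 0.
  ⇒ x = -5, 5

f''(x) = 2*x
Second-derivative test at each critical point:
  f''(-5) = -10 < 0 → local maximum
  f''(5) = 10 > 0 → local minimum

Critical points: x = -5 (local maximum); x = 5 (local minimum)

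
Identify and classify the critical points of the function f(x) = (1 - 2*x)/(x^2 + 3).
f'(x) = 2*(x^2 - x - 3)/(x^4 + 6*x^2 + 9)

Solve f'(x) = 0:
  f'(x) = 2*(x^2 - x - 3)/(x^2 + 3)^2; the denominator is positive wherever f is defined, so f'(x) = 0 ⇔ 2*x^2 - 2*x - 6 = 0.
  Factor: 2*x^2 - 2*x - 6 = 2*(x^2 - x - 3); x^2 - x - 3 = 0 has no rational roots; quadratic formula: x = (1 ± √13)/2.
  ⇒ x = 1/2 - sqrt(13)/2 ≈ -1.3028, 1/2 + sqrt(13)/2 ≈ 2.3028

f''(x) = 2*(4*x^2*(1 - 2*x) + (6*x - 1)*(x^2 + 3))/(x^2 + 3)^3
Second-derivative test at each critical point:
  f''(-1.3028) = -0.3268 < 0 → local maximum
  f''(2.3028) = 0.1046 > 0 → local minimum

Critical points: x = 1/2 - sqrt(13)/2 ≈ -1.3028 (local maximum); x = 1/2 + sqrt(13)/2 ≈ 2.3028 (local minimum)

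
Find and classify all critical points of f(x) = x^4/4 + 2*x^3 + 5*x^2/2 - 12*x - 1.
f'(x) = x^3 + 6*x^2 + 5*x - 12

Solve f'(x) = 0:
  Factor: x^3 + 6*x^2 + 5*x - 12 = (x - 1)*(x + 3)*(x + 4) = 0.
  ⇒ x = -4, -3, 1

f''(x) = 3*x^2 + 12*x + 5
Second-derivative test at each critical point:
  f''(-4) = 5 > 0 → local minimum
  f''(-3) = -4 < 0 → local maximum
  f''(1) = 20 > 0 → local minimum

Critical points: x = -4 (local minimum); x = -3 (local maximum); x = 1 (local minimum)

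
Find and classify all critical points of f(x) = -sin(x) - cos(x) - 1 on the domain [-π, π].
f'(x) = sin(x) - cos(x)

Solve f'(x) = 0 on [-π, π]:
  f'(x) = 0 ⇔ -cos(x) = -sin(x) ⇔ tan(x) = 1, i.e. x = arctan(1) + nπ; keep the solutions lying in [-π, π].
  ⇒ x = -3*pi/4 ≈ -2.3562, pi/4 ≈ 0.7854

f''(x) = sin(x) + cos(x)
Second-derivative test at each critical point:
  f''(-2.3562) = -1.4142 < 0 → local maximum
  f''(0.7854) = 1.4142 > 0 → local minimum

Critical points: x = -3*pi/4 ≈ -2.3562 (local maximum); x = pi/4 ≈ 0.7854 (local minimum)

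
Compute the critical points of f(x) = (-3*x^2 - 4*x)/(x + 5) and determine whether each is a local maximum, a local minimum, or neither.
f'(x) = (-3*x^2 - 30*x - 20)/(x^2 + 10*x + 25)

Solve f'(x) = 0:
  f'(x) = -(3*x^2 + 30*x + 20)/(x + 5)^2; the denominator is positive wherever f is defined, so f'(x) = 0 ⇔ -3*x^2 - 30*x - 20 = 0.
  3*x^2 + 30*x + 20 = 0 has no rational roots; quadratic formula: x = (-30 ± √660)/6.
  ⇒ x = -5 - sqrt(165)/3 ≈ -9.2817, -5 + sqrt(165)/3 ≈ -0.7183

f''(x) = -110/(x^3 + 15*x^2 + 75*x + 125)
Second-derivative test at each critical point:
  f''(-9.2817) = 1.4013 > 0 → local minimum
  f''(-0.7183) = -1.4013 < 0 → local maximum

Critical points: x = -5 - sqrt(165)/3 ≈ -9.2817 (local minimum); x = -5 + sqrt(165)/3 ≈ -0.7183 (local maximum)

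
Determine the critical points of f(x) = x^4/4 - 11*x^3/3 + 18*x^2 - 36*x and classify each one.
f'(x) = x^3 - 11*x^2 + 36*x - 36

Solve f'(x) = 0:
  Factor: x^3 - 11*x^2 + 36*x - 36 = (x - 6)*(x - 3)*(x - 2) = 0.
  ⇒ x = 2, 3, 6

f''(x) = 3*x^2 - 22*x + 36
Second-derivative test at each critical point:
  f''(2) = 4 > 0 → local minimum
  f''(3) = -3 < 0 → local maximum
  f''(6) = 12 > 0 → local minimum

Critical points: x = 2 (local minimum); x = 3 (local maximum); x = 6 (local minimum)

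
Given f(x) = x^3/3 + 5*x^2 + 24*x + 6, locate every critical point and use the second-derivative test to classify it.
f'(x) = x^2 + 10*x + 24

Solve f'(x) = 0:
  Factor: x^2 + 10*x + 24 = (x + 4)*(x + 6) = 0.
  ⇒ x = -6, -4

f''(x) = 2*x + 10
Second-derivative test at each critical point:
  f''(-6) = -2 < 0 → local maximum
  f''(-4) = 2 > 0 → local minimum

Critical points: x = -6 (local maximum); x = -4 (local minimum)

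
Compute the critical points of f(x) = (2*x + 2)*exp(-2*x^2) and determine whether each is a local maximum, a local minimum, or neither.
f'(x) = 2*(-4*x*(x + 1) + 1)*exp(-2*x^2)

Solve f'(x) = 0:
  f'(x) = (-8*x^2 - 8*x + 2)·exp(-2*x^2) and exp(-2*x^2) > 0 for every x, so f'(x) = 0 ⇔ -8*x^2 - 8*x + 2 = 0.
  Factor: -8*x^2 - 8*x + 2 = -2*(4*x^2 + 4*x - 1); 4*x^2 + 4*x - 1 = 0 has no rational roots; quadratic formula: x = (-4 ± √32)/8.
  ⇒ x = -sqrt(2)/2 - 1/2 ≈ -1.2071, -1/2 + sqrt(2)/2 ≈ 0.2071

f''(x) = 8*(4*x^2*(x + 1) - 3*x - 1)*exp(-2*x^2)
Second-derivative test at each critical point:
  f''(-1.2071) = 0.6137 > 0 → local minimum
  f''(0.2071) = -10.3836 < 0 → local maximum

Critical points: x = -sqrt(2)/2 - 1/2 ≈ -1.2071 (local minimum); x = -1/2 + sqrt(2)/2 ≈ 0.2071 (local maximum)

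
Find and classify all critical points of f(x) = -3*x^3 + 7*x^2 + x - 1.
f'(x) = -9*x^2 + 14*x + 1

Solve f'(x) = 0:
  9*x^2 - 14*x - 1 = 0 has no rational roots; quadratic formula: x = (14 ± √232)/18.
  ⇒ x = 7/9 - sqrt(58)/9 ≈ -0.0684, 7/9 + sqrt(58)/9 ≈ 1.6240

f''(x) = 14 - 18*x
Second-derivative test at each critical point:
  f''(-0.0684) = 15.2315 > 0 → local minimum
  f''(1.6240) = -15.2315 < 0 → local maximum

Critical points: x = 7/9 - sqrt(58)/9 ≈ -0.0684 (local minimum); x = 7/9 + sqrt(58)/9 ≈ 1.6240 (local maximum)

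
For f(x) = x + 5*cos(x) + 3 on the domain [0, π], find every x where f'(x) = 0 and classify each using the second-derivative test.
f'(x) = 1 - 5*sin(x)

Solve f'(x) = 0 on [0, π]:
  f'(x) = 0 ⇔ sin(x) = 1/5, i.e. x = arcsin(1/5) + 2nπ or x = π − arcsin(1/5) + 2nπ; keep the solutions lying in [0, π].
  ⇒ x = asin(1/5) ≈ 0.2014, pi - asin(1/5) ≈ 2.9402

f''(x) = -5*cos(x)
Second-derivative test at each critical point:
  f''(0.2014) = -4.8990 < 0 → local maximum
  f''(2.9402) = 4.8990 > 0 → local minimum

Critical points: x = asin(1/5) ≈ 0.2014 (local maximum); x = pi - asin(1/5) ≈ 2.9402 (local minimum)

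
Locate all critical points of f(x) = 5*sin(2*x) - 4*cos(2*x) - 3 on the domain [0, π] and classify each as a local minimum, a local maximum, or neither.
f'(x) = 8*sin(2*x) + 10*cos(2*x)

Solve f'(x) = 0 on [0, π]:
  f'(x) = 0 ⇔ 5*cos(2*x) = -4*sin(2*x) ⇔ tan(2*x) = -5/4, i.e. 2*x = arctan(-5/4) + nπ; keep the solutions lying in [0, π].
  ⇒ x = -atan(5/4)/2 + pi/2 ≈ 1.1228, pi - atan(5/4)/2 ≈ 2.6936

f''(x) = -20*sin(2*x) + 16*cos(2*x)
Second-derivative test at each critical point:
  f''(1.1228) = -25.6125 < 0 → local maximum
  f''(2.6936) = 25.6125 > 0 → local minimum

Critical points: x = -atan(5/4)/2 + pi/2 ≈ 1.1228 (local maximum); x = pi - atan(5/4)/2 ≈ 2.6936 (local minimum)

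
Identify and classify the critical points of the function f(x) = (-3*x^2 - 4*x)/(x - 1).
f'(x) = (-3*x^2 + 6*x + 4)/(x^2 - 2*x + 1)

Solve f'(x) = 0:
  f'(x) = -(3*x^2 - 6*x - 4)/(x - 1)^2; the denominator is positive wherever f is defined, so f'(x) = 0 ⇔ -3*x^2 + 6*x + 4 = 0.
  3*x^2 - 6*x - 4 = 0 has no rational roots; quadratic formula: x = (6 ± √84)/6.
  ⇒ x = 1 - sqrt(21)/3 ≈ -0.5275, 1 + sqrt(21)/3 ≈ 2.5275

f''(x) = -14/(x^3 - 3*x^2 + 3*x - 1)
Second-derivative test at each critical point:
  f''(-0.5275) = 3.9279 > 0 → local minimum
  f''(2.5275) = -3.9279 < 0 → local maximum

Critical points: x = 1 - sqrt(21)/3 ≈ -0.5275 (local minimum); x = 1 + sqrt(21)/3 ≈ 2.5275 (local maximum)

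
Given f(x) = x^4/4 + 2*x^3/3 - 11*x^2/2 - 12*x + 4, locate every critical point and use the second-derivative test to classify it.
f'(x) = x^3 + 2*x^2 - 11*x - 12

Solve f'(x) = 0:
  Factor: x^3 + 2*x^2 - 11*x - 12 = (x - 3)*(x + 1)*(x + 4) = 0.
  ⇒ x = -4, -1, 3

f''(x) = 3*x^2 + 4*x - 11
Second-derivative test at each critical point:
  f''(-4) = 21 > 0 → local minimum
  f''(-1) = -12 < 0 → local maximum
  f''(3) = 28 > 0 → local minimum

Critical points: x = -4 (local minimum); x = -1 (local maximum); x = 3 (local minimum)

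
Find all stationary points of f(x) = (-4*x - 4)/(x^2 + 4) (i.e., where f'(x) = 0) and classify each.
f'(x) = 4*(-x^2 + 2*x*(x + 1) - 4)/(x^2 + 4)^2

Solve f'(x) = 0:
  f'(x) = 4*(x^2 + 2*x - 4)/(x^2 + 4)^2; the denominator is positive wherever f is defined, so f'(x) = 0 ⇔ 4*x^2 + 8*x - 16 = 0.
  Factor: 4*x^2 + 8*x - 16 = 4*(x^2 + 2*x - 4); x^2 + 2*x - 4 = 0 has no rational roots; quadratic formula: x = (-2 ± √20)/2.
  ⇒ x = -sqrt(5) - 1 ≈ -3.2361, -1 + sqrt(5) ≈ 1.2361

f''(x) = 8*(-4*x^2*(x + 1) + (3*x + 1)*(x^2 + 4))/(x^2 + 4)^3
Second-derivative test at each critical point:
  f''(-3.2361) = -0.0854 < 0 → local maximum
  f''(1.2361) = 0.5854 > 0 → local minimum

Critical points: x = -sqrt(5) - 1 ≈ -3.2361 (local maximum); x = -1 + sqrt(5) ≈ 1.2361 (local minimum)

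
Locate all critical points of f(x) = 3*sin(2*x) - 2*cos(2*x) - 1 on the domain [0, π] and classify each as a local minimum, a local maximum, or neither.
f'(x) = 4*sin(2*x) + 6*cos(2*x)

Solve f'(x) = 0 on [0, π]:
  f'(x) = 0 ⇔ 3*cos(2*x) = -2*sin(2*x) ⇔ tan(2*x) = -3/2, i.e. 2*x = arctan(-3/2) + nπ; keep the solutions lying in [0, π].
  ⇒ x = -atan(3/2)/2 + pi/2 ≈ 1.0794, pi - atan(3/2)/2 ≈ 2.6502

f''(x) = -12*sin(2*x) + 8*cos(2*x)
Second-derivative test at each critical point:
  f''(1.0794) = -14.4222 < 0 → local maximum
  f''(2.6502) = 14.4222 > 0 → local minimum

Critical points: x = -atan(3/2)/2 + pi/2 ≈ 1.0794 (local maximum); x = pi - atan(3/2)/2 ≈ 2.6502 (local minimum)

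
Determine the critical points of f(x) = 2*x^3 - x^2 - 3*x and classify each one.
f'(x) = 6*x^2 - 2*x - 3

Solve f'(x) = 0:
  6*x^2 - 2*x - 3 = 0 has no rational roots; quadratic formula: x = (2 ± √76)/12.
  ⇒ x = 1/6 - sqrt(19)/6 ≈ -0.5598, 1/6 + sqrt(19)/6 ≈ 0.8931

f''(x) = 12*x - 2
Second-derivative test at each critical point:
  f''(-0.5598) = -8.7178 < 0 → local maximum
  f''(0.8931) = 8.7178 > 0 → local minimum

Critical points: x = 1/6 - sqrt(19)/6 ≈ -0.5598 (local maximum); x = 1/6 + sqrt(19)/6 ≈ 0.8931 (local minimum)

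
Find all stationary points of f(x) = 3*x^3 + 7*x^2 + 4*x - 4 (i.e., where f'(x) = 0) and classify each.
f'(x) = 9*x^2 + 14*x + 4

Solve f'(x) = 0:
  9*x^2 + 14*x + 4 = 0 has no rational roots; quadratic formula: x = (-14 ± √52)/18.
  ⇒ x = -7/9 - sqrt(13)/9 ≈ -1.1784, -7/9 + sqrt(13)/9 ≈ -0.3772

f''(x) = 18*x + 14
Second-derivative test at each critical point:
  f''(-1.1784) = -7.2111 < 0 → local maximum
  f''(-0.3772) = 7.2111 > 0 → local minimum

Critical points: x = -7/9 - sqrt(13)/9 ≈ -1.1784 (local maximum); x = -7/9 + sqrt(13)/9 ≈ -0.3772 (local minimum)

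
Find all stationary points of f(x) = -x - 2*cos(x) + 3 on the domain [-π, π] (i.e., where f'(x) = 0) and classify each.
f'(x) = 2*sin(x) - 1

Solve f'(x) = 0 on [-π, π]:
  f'(x) = 0 ⇔ sin(x) = 1/2, i.e. x = arcsin(1/2) + 2nπ or x = π − arcsin(1/2) + 2nπ; keep the solutions lying in [-π, π].
  ⇒ x = pi/6 ≈ 0.5236, 5*pi/6 ≈ 2.6180

f''(x) = 2*cos(x)
Second-derivative test at each critical point:
  f''(0.5236) = 1.7321 > 0 → local minimum
  f''(2.6180) = -1.7321 < 0 → local maximum

Critical points: x = pi/6 ≈ 0.5236 (local minimum); x = 5*pi/6 ≈ 2.6180 (local maximum)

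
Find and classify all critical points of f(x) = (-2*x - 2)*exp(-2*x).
f'(x) = 2*(2*x + 1)*exp(-2*x)

Solve f'(x) = 0:
  f'(x) = (4*x + 2)·exp(-2*x) and exp(-2*x) > 0 for every x, so f'(x) = 0 ⇔ 4*x + 2 = 0.
  Factor: 4*x + 2 = 2*(2*x + 1) = 0.
  ⇒ x = -1/2

f''(x) = -8*x*exp(-2*x)
Second-derivative test at each critical point:
  f''(-1/2) = 10.8731 > 0 → local minimum

Critical points: x = -1/2 (local minimum)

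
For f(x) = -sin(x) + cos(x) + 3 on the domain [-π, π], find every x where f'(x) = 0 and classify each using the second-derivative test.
f'(x) = -sin(x) - cos(x)

Solve f'(x) = 0 on [-π, π]:
  f'(x) = 0 ⇔ -cos(x) = sin(x) ⇔ tan(x) = -1, i.e. x = arctan(-1) + nπ; keep the solutions lying in [-π, π].
  ⇒ x = -pi/4 ≈ -0.7854, 3*pi/4 ≈ 2.3562

f''(x) = sin(x) - cos(x)
Second-derivative test at each critical point:
  f''(-0.7854) = -1.4142 < 0 → local maximum
  f''(2.3562) = 1.4142 > 0 → local minimum

Critical points: x = -pi/4 ≈ -0.7854 (local maximum); x = 3*pi/4 ≈ 2.3562 (local minimum)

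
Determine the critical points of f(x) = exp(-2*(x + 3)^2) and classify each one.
f'(x) = 4*(-x - 3)*exp(-2*(x + 3)^2)

Solve f'(x) = 0:
  f'(x) = (-4*x - 12)·exp(-2*(x + 3)^2) and exp(-2*(x + 3)^2) > 0 for every x, so f'(x) = 0 ⇔ -4*x - 12 = 0.
  Factor: -4*x - 12 = -4*(x + 3) = 0.
  ⇒ x = -3

f''(x) = 4*(4*(x + 3)^2 - 1)*exp(-2*(x + 3)^2)
Second-derivative test at each critical point:
  f''(-3) = -4 < 0 → local maximum

Critical points: x = -3 (local maximum)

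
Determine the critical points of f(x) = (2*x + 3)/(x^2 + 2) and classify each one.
f'(x) = 2*(-x^2 - 3*x + 2)/(x^4 + 4*x^2 + 4)

Solve f'(x) = 0:
  f'(x) = -2*(x^2 + 3*x - 2)/(x^2 + 2)^2; the denominator is positive wherever f is defined, so f'(x) = 0 ⇔ -2*x^2 - 6*x + 4 = 0.
  Factor: -2*x^2 - 6*x + 4 = -2*(x^2 + 3*x - 2); x^2 + 3*x - 2 = 0 has no rational roots; quadratic formula: x = (-3 ± √17)/2.
  ⇒ x = -sqrt(17)/2 - 3/2 ≈ -3.5616, -3/2 + sqrt(17)/2 ≈ 0.5616

f''(x) = 2*(4*x^2*(2*x + 3) - 3*(2*x + 1)*(x^2 + 2))/(x^2 + 2)^3
Second-derivative test at each critical point:
  f''(-3.5616) = 0.0382 > 0 → local minimum
  f''(0.5616) = -1.5382 < 0 → local maximum

Critical points: x = -sqrt(17)/2 - 3/2 ≈ -3.5616 (local minimum); x = -3/2 + sqrt(17)/2 ≈ 0.5616 (local maximum)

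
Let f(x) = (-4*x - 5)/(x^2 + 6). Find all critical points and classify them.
f'(x) = 2*(2*x^2 + 5*x - 12)/(x^4 + 12*x^2 + 36)

Solve f'(x) = 0:
  f'(x) = 2*(x + 4)*(2*x - 3)/(x^2 + 6)^2; the denominator is positive wherever f is defined, so f'(x) = 0 ⇔ 4*x^2 + 10*x - 24 = 0.
  Factor: 4*x^2 + 10*x - 24 = 2*(x + 4)*(2*x - 3) = 0.
  ⇒ x = -4, 3/2

f''(x) = 2*(-4*x^2*(4*x + 5) + (12*x + 5)*(x^2 + 6))/(x^2 + 6)^3
Second-derivative test at each critical point:
  f''(-4) = -1/22 < 0 → local maximum
  f''(3/2) = 32/99 > 0 → local minimum

Critical points: x = -4 (local maximum); x = 3/2 (local minimum)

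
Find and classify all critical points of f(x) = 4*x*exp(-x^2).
f'(x) = 4*(1 - 2*x^2)*exp(-x^2)

Solve f'(x) = 0:
  f'(x) = (4 - 8*x^2)·exp(-x^2) and exp(-x^2) > 0 for every x, so f'(x) = 0 ⇔ 4 - 8*x^2 = 0.
  Factor: 4 - 8*x^2 = -4*(2*x^2 - 1); 2*x^2 - 1 = 0 has no rational roots; quadratic formula: x = (0 ± √8)/4.
  ⇒ x = -sqrt(2)/2 ≈ -0.7071, sqrt(2)/2 ≈ 0.7071

f''(x) = (16*x^3 - 24*x)*exp(-x^2)
Second-derivative test at each critical point:
  f''(-0.7071) = 6.8621 > 0 → local minimum
  f''(0.7071) = -6.8621 < 0 → local maximum

Critical points: x = -sqrt(2)/2 ≈ -0.7071 (local minimum); x = sqrt(2)/2 ≈ 0.7071 (local maximum)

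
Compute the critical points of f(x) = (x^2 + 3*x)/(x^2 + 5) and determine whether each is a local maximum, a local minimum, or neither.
f'(x) = (-3*x^2 + 10*x + 15)/(x^4 + 10*x^2 + 25)

Solve f'(x) = 0:
  f'(x) = -(3*x^2 - 10*x - 15)/(x^2 + 5)^2; the denominator is positive wherever f is defined, so f'(x) = 0 ⇔ -3*x^2 + 10*x + 15 = 0.
  3*x^2 - 10*x - 15 = 0 has no rational roots; quadratic formula: x = (10 ± √280)/6.
  ⇒ x = 5/3 - sqrt(70)/3 ≈ -1.1222, 5/3 + sqrt(70)/3 ≈ 4.4555

f''(x) = 2*(3*x^3 - 15*x^2 - 45*x + 25)/(x^6 + 15*x^4 + 75*x^2 + 125)
Second-derivative test at each critical point:
  f''(-1.1222) = 0.4271 > 0 → local minimum
  f''(4.4555) = -0.0271 < 0 → local maximum

Critical points: x = 5/3 - sqrt(70)/3 ≈ -1.1222 (local minimum); x = 5/3 + sqrt(70)/3 ≈ 4.4555 (local maximum)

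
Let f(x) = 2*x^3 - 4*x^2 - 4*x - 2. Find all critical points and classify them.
f'(x) = 6*x^2 - 8*x - 4

Solve f'(x) = 0:
  Factor: 6*x^2 - 8*x - 4 = 2*(3*x^2 - 4*x - 2); 3*x^2 - 4*x - 2 = 0 has no rational roots; quadratic formula: x = (4 ± √40)/6.
  ⇒ x = 2/3 - sqrt(10)/3 ≈ -0.3874, 2/3 + sqrt(10)/3 ≈ 1.7208

f''(x) = 12*x - 8
Second-derivative test at each critical point:
  f''(-0.3874) = -12.6491 < 0 → local maximum
  f''(1.7208) = 12.6491 > 0 → local minimum

Critical points: x = 2/3 - sqrt(10)/3 ≈ -0.3874 (local maximum); x = 2/3 + sqrt(10)/3 ≈ 1.7208 (local minimum)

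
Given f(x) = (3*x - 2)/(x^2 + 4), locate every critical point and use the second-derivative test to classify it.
f'(x) = (-3*x^2 + 4*x + 12)/(x^4 + 8*x^2 + 16)

Solve f'(x) = 0:
  f'(x) = -(3*x^2 - 4*x - 12)/(x^2 + 4)^2; the denominator is positive wherever f is defined, so f'(x) = 0 ⇔ -3*x^2 + 4*x + 12 = 0.
  3*x^2 - 4*x - 12 = 0 has no rational roots; quadratic formula: x = (4 ± √160)/6.
  ⇒ x = 2/3 - 2*sqrt(10)/3 ≈ -1.4415, 2/3 + 2*sqrt(10)/3 ≈ 2.7749

f''(x) = 2*(4*x^2*(3*x - 2) + (2 - 9*x)*(x^2 + 4))/(x^2 + 4)^3
Second-derivative test at each critical point:
  f''(-1.4415) = 0.3424 > 0 → local minimum
  f''(2.7749) = -0.0924 < 0 → local maximum

Critical points: x = 2/3 - 2*sqrt(10)/3 ≈ -1.4415 (local minimum); x = 2/3 + 2*sqrt(10)/3 ≈ 2.7749 (local maximum)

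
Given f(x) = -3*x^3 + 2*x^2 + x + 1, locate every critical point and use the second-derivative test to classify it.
f'(x) = -9*x^2 + 4*x + 1

Solve f'(x) = 0:
  9*x^2 - 4*x - 1 = 0 has no rational roots; quadratic formula: x = (4 ± √52)/18.
  ⇒ x = 2/9 - sqrt(13)/9 ≈ -0.1784, 2/9 + sqrt(13)/9 ≈ 0.6228

f''(x) = 4 - 18*x
Second-derivative test at each critical point:
  f''(-0.1784) = 7.2111 > 0 → local minimum
  f''(0.6228) = -7.2111 < 0 → local maximum

Critical points: x = 2/9 - sqrt(13)/9 ≈ -0.1784 (local minimum); x = 2/9 + sqrt(13)/9 ≈ 0.6228 (local maximum)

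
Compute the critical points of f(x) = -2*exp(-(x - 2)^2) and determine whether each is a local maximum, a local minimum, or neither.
f'(x) = 4*(x - 2)*exp(-(x - 2)^2)

Solve f'(x) = 0:
  f'(x) = (4*x - 8)·exp(-(x - 2)^2) and exp(-(x - 2)^2) > 0 for every x, so f'(x) = 0 ⇔ 4*x - 8 = 0.
  Factor: 4*x - 8 = 4*(x - 2) = 0.
  ⇒ x = 2

f''(x) = 4*(1 - 2*(x - 2)^2)*exp(-(x - 2)^2)
Second-derivative test at each critical point:
  f''(2) = 4 > 0 → local minimum

Critical points: x = 2 (local minimum)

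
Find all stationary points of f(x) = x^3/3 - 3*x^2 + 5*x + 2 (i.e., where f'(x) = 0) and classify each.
f'(x) = x^2 - 6*x + 5

Solve f'(x) = 0:
  Factor: x^2 - 6*x + 5 = (x - 5)*(x - 1) = 0.
  ⇒ x = 1, 5

f''(x) = 2*x - 6
Second-derivative test at each critical point:
  f''(1) = -4 < 0 → local maximum
  f''(5) = 4 > 0 → local minimum

Critical points: x = 1 (local maximum); x = 5 (local minimum)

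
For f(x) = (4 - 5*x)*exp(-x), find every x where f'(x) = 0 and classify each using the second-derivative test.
f'(x) = (5*x - 9)*exp(-x)

Solve f'(x) = 0:
  f'(x) = (5*x - 9)·exp(-x) and exp(-x) > 0 for every x, so f'(x) = 0 ⇔ 5*x - 9 = 0.
  5*x - 9 = 0.
  ⇒ x = 9/5

f''(x) = (14 - 5*x)*exp(-x)
Second-derivative test at each critical point:
  f''(9/5) = 0.8265 > 0 → local minimum

Critical points: x = 9/5 (local minimum)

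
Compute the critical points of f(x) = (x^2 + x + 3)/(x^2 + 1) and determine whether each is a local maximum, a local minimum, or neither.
f'(x) = (-x^2 - 4*x + 1)/(x^4 + 2*x^2 + 1)

Solve f'(x) = 0:
  f'(x) = -(x^2 + 4*x - 1)/(x^2 + 1)^2; the denominator is positive wherever f is defined, so f'(x) = 0 ⇔ -x^2 - 4*x + 1 = 0.
  x^2 + 4*x - 1 = 0 has no rational roots; quadratic formula: x = (-4 ± √20)/2.
  ⇒ x = -sqrt(5) - 2 ≈ -4.2361, -2 + sqrt(5) ≈ 0.2361

f''(x) = 2*(x^3 + 6*x^2 - 3*x - 2)/(x^6 + 3*x^4 + 3*x^2 + 1)
Second-derivative test at each critical point:
  f''(-4.2361) = 0.0125 > 0 → local minimum
  f''(0.2361) = -4.0125 < 0 → local maximum

Critical points: x = -sqrt(5) - 2 ≈ -4.2361 (local minimum); x = -2 + sqrt(5) ≈ 0.2361 (local maximum)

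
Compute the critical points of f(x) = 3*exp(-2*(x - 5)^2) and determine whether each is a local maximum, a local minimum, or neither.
f'(x) = 12*(5 - x)*exp(-2*(x - 5)^2)

Solve f'(x) = 0:
  f'(x) = (60 - 12*x)·exp(-2*(x - 5)^2) and exp(-2*(x - 5)^2) > 0 for every x, so f'(x) = 0 ⇔ 60 - 12*x = 0.
  Factor: 60 - 12*x = -12*(x - 5) = 0.
  ⇒ x = 5

f''(x) = 12*(4*(x - 5)^2 - 1)*exp(-2*(x - 5)^2)
Second-derivative test at each critical point:
  f''(5) = -12 < 0 → local maximum

Critical points: x = 5 (local maximum)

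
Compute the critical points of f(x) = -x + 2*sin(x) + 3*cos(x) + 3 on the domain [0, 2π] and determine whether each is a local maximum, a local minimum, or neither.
f'(x) = -3*sin(x) + 2*cos(x) - 1

Solve f'(x) = 0 on [0, 2π]:
  f'(x) = 0 ⇔ -3*sin(x) + 2*cos(x) = 1. Write the left side as R·cos(x + φ) with R = √(2² + 3²) = sqrt(13), cos φ = 2*sqrt(13)/13, sin φ = 3*sqrt(13)/13; then cos(x + φ) = sqrt(13)/13. Solve for x and keep the solutions lying in [0, 2π].
  ⇒ x = atan((-3 + 4*sqrt(3))/(2 + 6*sqrt(3))) ≈ 0.3070, atan((-4*sqrt(3) - 3)/(2 - 6*sqrt(3))) + pi ≈ 4.0106

f''(x) = -2*sin(x) - 3*cos(x)
Second-derivative test at each critical point:
  f''(0.3070) = -3.4641 < 0 → local maximum
  f''(4.0106) = 3.4641 > 0 → local minimum

Critical points: x = atan((-3 + 4*sqrt(3))/(2 + 6*sqrt(3))) ≈ 0.3070 (local maximum); x = atan((-4*sqrt(3) - 3)/(2 - 6*sqrt(3))) + pi ≈ 4.0106 (local minimum)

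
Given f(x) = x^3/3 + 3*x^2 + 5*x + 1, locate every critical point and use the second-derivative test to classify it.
f'(x) = x^2 + 6*x + 5

Solve f'(x) = 0:
  Factor: x^2 + 6*x + 5 = (x + 1)*(x + 5) = 0.
  ⇒ x = -5, -1

f''(x) = 2*x + 6
Second-derivative test at each critical point:
  f''(-5) = -4 < 0 → local maximum
  f''(-1) = 4 > 0 → local minimum

Critical points: x = -5 (local maximum); x = -1 (local minimum)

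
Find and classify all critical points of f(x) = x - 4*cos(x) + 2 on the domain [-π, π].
f'(x) = 4*sin(x) + 1

Solve f'(x) = 0 on [-π, π]:
  f'(x) = 0 ⇔ sin(x) = -1/4, i.e. x = arcsin(-1/4) + 2nπ or x = π − arcsin(-1/4) + 2nπ; keep the solutions lying in [-π, π].
  ⇒ x = -pi + asin(1/4) ≈ -2.8889, -asin(1/4) ≈ -0.2527

f''(x) = 4*cos(x)
Second-derivative test at each critical point:
  f''(-2.8889) = -3.8730 < 0 → local maximum
  f''(-0.2527) = 3.8730 > 0 → local minimum

Critical points: x = -pi + asin(1/4) ≈ -2.8889 (local maximum); x = -asin(1/4) ≈ -0.2527 (local minimum)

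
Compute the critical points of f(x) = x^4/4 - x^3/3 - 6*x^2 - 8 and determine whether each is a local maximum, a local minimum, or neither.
f'(x) = x*(x^2 - x - 12)

Solve f'(x) = 0:
  Factor: x^3 - x^2 - 12*x = x*(x - 4)*(x + 3) = 0.
  ⇒ x = -3, 0, 4

f''(x) = 3*x^2 - 2*x - 12
Second-derivative test at each critical point:
  f''(-3) = 21 > 0 → local minimum
  f''(0) = -12 < 0 → local maximum
  f''(4) = 28 > 0 → local minimum

Critical points: x = -3 (local minimum); x = 0 (local maximum); x = 4 (local minimum)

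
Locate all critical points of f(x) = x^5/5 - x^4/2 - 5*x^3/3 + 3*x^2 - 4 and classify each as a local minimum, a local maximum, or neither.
f'(x) = x*(x^3 - 2*x^2 - 5*x + 6)

Solve f'(x) = 0:
  Factor: x^4 - 2*x^3 - 5*x^2 + 6*x = x*(x - 3)*(x - 1)*(x + 2) = 0.
  ⇒ x = -2, 0, 1, 3

f''(x) = 4*x^3 - 6*x^2 - 10*x + 6
Second-derivative test at each critical point:
  f''(-2) = -30 < 0 → local maximum
  f''(0) = 6 > 0 → local minimum
  f''(1) = -6 < 0 → local maximum
  f''(3) = 30 > 0 → local minimum

Critical points: x = -2 (local maximum); x = 0 (local minimum); x = 1 (local maximum); x = 3 (local minimum)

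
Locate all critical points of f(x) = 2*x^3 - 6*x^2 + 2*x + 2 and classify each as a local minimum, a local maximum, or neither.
f'(x) = 6*x^2 - 12*x + 2

Solve f'(x) = 0:
  Factor: 6*x^2 - 12*x + 2 = 2*(3*x^2 - 6*x + 1); 3*x^2 - 6*x + 1 = 0 has no rational roots; quadratic formula: x = (6 ± √24)/6.
  ⇒ x = 1 - sqrt(6)/3 ≈ 0.1835, sqrt(6)/3 + 1 ≈ 1.8165

f''(x) = 12*x - 12
Second-derivative test at each critical point:
  f''(0.1835) = -9.7980 < 0 → local maximum
  f''(1.8165) = 9.7980 > 0 → local minimum

Critical points: x = 1 - sqrt(6)/3 ≈ 0.1835 (local maximum); x = sqrt(6)/3 + 1 ≈ 1.8165 (local minimum)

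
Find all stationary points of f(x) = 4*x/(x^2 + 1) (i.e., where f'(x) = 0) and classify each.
f'(x) = 4*(1 - x^2)/(x^4 + 2*x^2 + 1)

Solve f'(x) = 0:
  f'(x) = -4*(x - 1)*(x + 1)/(x^2 + 1)^2; the denominator is positive wherever f is defined, so f'(x) = 0 ⇔ 4 - 4*x^2 = 0.
  Factor: 4 - 4*x^2 = -4*(x - 1)*(x + 1) = 0.
  ⇒ x = -1, 1

f''(x) = 8*x*(x^2 - 3)/(x^2 + 1)^3
Second-derivative test at each critical point:
  f''(-1) = 2 > 0 → local minimum
  f''(1) = -2 < 0 → local maximum

Critical points: x = -1 (local minimum); x = 1 (local maximum)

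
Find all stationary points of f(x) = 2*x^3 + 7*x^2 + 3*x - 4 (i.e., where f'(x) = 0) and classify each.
f'(x) = 6*x^2 + 14*x + 3

Solve f'(x) = 0:
  6*x^2 + 14*x + 3 = 0 has no rational roots; quadratic formula: x = (-14 ± √124)/12.
  ⇒ x = -7/6 - sqrt(31)/6 ≈ -2.0946, -7/6 + sqrt(31)/6 ≈ -0.2387

f''(x) = 12*x + 14
Second-derivative test at each critical point:
  f''(-2.0946) = -11.1355 < 0 → local maximum
  f''(-0.2387) = 11.1355 > 0 → local minimum

Critical points: x = -7/6 - sqrt(31)/6 ≈ -2.0946 (local maximum); x = -7/6 + sqrt(31)/6 ≈ -0.2387 (local minimum)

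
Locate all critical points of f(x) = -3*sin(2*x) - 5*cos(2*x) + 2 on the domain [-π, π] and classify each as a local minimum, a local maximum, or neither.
f'(x) = 10*sin(2*x) - 6*cos(2*x)

Solve f'(x) = 0 on [-π, π]:
  f'(x) = 0 ⇔ -3*cos(2*x) = -5*sin(2*x) ⇔ tan(2*x) = 3/5, i.e. 2*x = arctan(3/5) + nπ; keep the solutions lying in [-π, π].
  ⇒ x = -pi + atan(3/5)/2 ≈ -2.8714, -pi/2 + atan(3/5)/2 ≈ -1.3006, atan(3/5)/2 ≈ 0.2702, atan(3/5)/2 + pi/2 ≈ 1.8410

f''(x) = 12*sin(2*x) + 20*cos(2*x)
Second-derivative test at each critical point:
  f''(-2.8714) = 23.3238 > 0 → local minimum
  f''(-1.3006) = -23.3238 < 0 → local maximum
  f''(0.2702) = 23.3238 > 0 → local minimum
  f''(1.8410) = -23.3238 < 0 → local maximum

Critical points: x = -pi + atan(3/5)/2 ≈ -2.8714 (local minimum); x = -pi/2 + atan(3/5)/2 ≈ -1.3006 (local maximum); x = atan(3/5)/2 ≈ 0.2702 (local minimum); x = atan(3/5)/2 + pi/2 ≈ 1.8410 (local maximum)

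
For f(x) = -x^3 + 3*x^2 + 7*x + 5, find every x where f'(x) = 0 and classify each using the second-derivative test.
f'(x) = -3*x^2 + 6*x + 7

Solve f'(x) = 0:
  3*x^2 - 6*x - 7 = 0 has no rational roots; quadratic formula: x = (6 ± √120)/6.
  ⇒ x = 1 - sqrt(30)/3 ≈ -0.8257, 1 + sqrt(30)/3 ≈ 2.8257

f''(x) = 6 - 6*x
Second-derivative test at each critical point:
  f''(-0.8257) = 10.9545 > 0 → local minimum
  f''(2.8257) = -10.9545 < 0 → local maximum

Critical points: x = 1 - sqrt(30)/3 ≈ -0.8257 (local minimum); x = 1 + sqrt(30)/3 ≈ 2.8257 (local maximum)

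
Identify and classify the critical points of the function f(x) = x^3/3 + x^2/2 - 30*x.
f'(x) = x^2 + x - 30

Solve f'(x) = 0:
  Factor: x^2 + x - 30 = (x - 5)*(x + 6) = 0.
  ⇒ x = -6, 5

f''(x) = 2*x + 1
Second-derivative test at each critical point:
  f''(-6) = -11 < 0 → local maximum
  f''(5) = 11 > 0 → local minimum

Critical points: x = -6 (local maximum); x = 5 (local minimum)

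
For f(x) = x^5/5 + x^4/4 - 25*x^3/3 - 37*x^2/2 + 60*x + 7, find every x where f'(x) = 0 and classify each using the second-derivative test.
f'(x) = x^4 + x^3 - 25*x^2 - 37*x + 60

Solve f'(x) = 0:
  Factor: x^4 + x^3 - 25*x^2 - 37*x + 60 = (x - 5)*(x - 1)*(x + 3)*(x + 4) = 0.
  ⇒ x = -4, -3, 1, 5

f''(x) = 4*x^3 + 3*x^2 - 50*x - 37
Second-derivative test at each critical point:
  f''(-4) = -45 < 0 → local maximum
  f''(-3) = 32 > 0 → local minimum
  f''(1) = -80 < 0 → local maximum
  f''(5) = 288 > 0 → local minimum

Critical points: x = -4 (local maximum); x = -3 (local minimum); x = 1 (local maximum); x = 5 (local minimum)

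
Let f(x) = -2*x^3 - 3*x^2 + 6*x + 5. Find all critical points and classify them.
f'(x) = -6*x^2 - 6*x + 6

Solve f'(x) = 0:
  Factor: -6*x^2 - 6*x + 6 = -6*(x^2 + x - 1); x^2 + x - 1 = 0 has no rational roots; quadratic formula: x = (-1 ± √5)/2.
  ⇒ x = -sqrt(5)/2 - 1/2 ≈ -1.6180, -1/2 + sqrt(5)/2 ≈ 0.6180

f''(x) = -12*x - 6
Second-derivative test at each critical point:
  f''(-1.6180) = 13.4164 > 0 → local minimum
  f''(0.6180) = -13.4164 < 0 → local maximum

Critical points: x = -sqrt(5)/2 - 1/2 ≈ -1.6180 (local minimum); x = -1/2 + sqrt(5)/2 ≈ 0.6180 (local maximum)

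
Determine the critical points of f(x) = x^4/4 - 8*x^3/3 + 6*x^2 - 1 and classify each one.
f'(x) = x*(x^2 - 8*x + 12)

Solve f'(x) = 0:
  Factor: x^3 - 8*x^2 + 12*x = x*(x - 6)*(x - 2) = 0.
  ⇒ x = 0, 2, 6

f''(x) = 3*x^2 - 16*x + 12
Second-derivative test at each critical point:
  f''(0) = 12 > 0 → local minimum
  f''(2) = -8 < 0 → local maximum
  f''(6) = 24 > 0 → local minimum

Critical points: x = 0 (local minimum); x = 2 (local maximum); x = 6 (local minimum)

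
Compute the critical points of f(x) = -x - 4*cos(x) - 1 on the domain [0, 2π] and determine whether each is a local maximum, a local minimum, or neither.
f'(x) = 4*sin(x) - 1

Solve f'(x) = 0 on [0, 2π]:
  f'(x) = 0 ⇔ sin(x) = 1/4, i.e. x = arcsin(1/4) + 2nπ or x = π − arcsin(1/4) + 2nπ; keep the solutions lying in [0, 2π].
  ⇒ x = asin(1/4) ≈ 0.2527, pi - asin(1/4) ≈ 2.8889

f''(x) = 4*cos(x)
Second-derivative test at each critical point:
  f''(0.2527) = 3.8730 > 0 → local minimum
  f''(2.8889) = -3.8730 < 0 → local maximum

Critical points: x = asin(1/4) ≈ 0.2527 (local minimum); x = pi - asin(1/4) ≈ 2.8889 (local maximum)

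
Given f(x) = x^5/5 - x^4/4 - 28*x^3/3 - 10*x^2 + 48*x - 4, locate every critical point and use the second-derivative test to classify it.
f'(x) = x^4 - x^3 - 28*x^2 - 20*x + 48

Solve f'(x) = 0:
  Factor: x^4 - x^3 - 28*x^2 - 20*x + 48 = (x - 6)*(x - 1)*(x + 2)*(x + 4) = 0.
  ⇒ x = -4, -2, 1, 6

f''(x) = 4*x^3 - 3*x^2 - 56*x - 20
Second-derivative test at each critical point:
  f''(-4) = -100 < 0 → local maximum
  f''(-2) = 48 > 0 → local minimum
  f''(1) = -75 < 0 → local maximum
  f''(6) = 400 > 0 → local minimum

Critical points: x = -4 (local maximum); x = -2 (local minimum); x = 1 (local maximum); x = 6 (local minimum)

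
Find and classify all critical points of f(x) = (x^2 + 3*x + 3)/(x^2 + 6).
f'(x) = 3*(-x^2 + 2*x + 6)/(x^4 + 12*x^2 + 36)

Solve f'(x) = 0:
  f'(x) = -3*(x^2 - 2*x - 6)/(x^2 + 6)^2; the denominator is positive wherever f is defined, so f'(x) = 0 ⇔ -3*x^2 + 6*x + 18 = 0.
  Factor: -3*x^2 + 6*x + 18 = -3*(x^2 - 2*x - 6); x^2 - 2*x - 6 = 0 has no rational roots; quadratic formula: x = (2 ± √28)/2.
  ⇒ x = 1 - sqrt(7) ≈ -1.6458, 1 + sqrt(7) ≈ 3.6458

f''(x) = 6*(x^3 - 3*x^2 - 18*x + 6)/(x^6 + 18*x^4 + 108*x^2 + 216)
Second-derivative test at each critical point:
  f''(-1.6458) = 0.2093 > 0 → local minimum
  f''(3.6458) = -0.0427 < 0 → local maximum

Critical points: x = 1 - sqrt(7) ≈ -1.6458 (local minimum); x = 1 + sqrt(7) ≈ 3.6458 (local maximum)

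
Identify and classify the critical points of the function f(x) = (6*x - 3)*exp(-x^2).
f'(x) = 6*(-x*(2*x - 1) + 1)*exp(-x^2)

Solve f'(x) = 0:
  f'(x) = (-12*x^2 + 6*x + 6)·exp(-x^2) and exp(-x^2) > 0 for every x, so f'(x) = 0 ⇔ -12*x^2 + 6*x + 6 = 0.
  Factor: -12*x^2 + 6*x + 6 = -6*(x - 1)*(2*x + 1) = 0.
  ⇒ x = -1/2, 1

f''(x) = 6*(2*x^2*(2*x - 1) - 6*x + 1)*exp(-x^2)
Second-derivative test at each critical point:
  f''(-1/2) = 14.0184 > 0 → local minimum
  f''(1) = -6.6218 < 0 → local maximum

Critical points: x = -1/2 (local minimum); x = 1 (local maximum)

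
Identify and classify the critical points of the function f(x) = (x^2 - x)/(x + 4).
f'(x) = (x^2 + 8*x - 4)/(x^2 + 8*x + 16)

Solve f'(x) = 0:
  f'(x) = (x^2 + 8*x - 4)/(x + 4)^2; the denominator is positive wherever f is defined, so f'(x) = 0 ⇔ x^2 + 8*x - 4 = 0.
  x^2 + 8*x - 4 = 0 has no rational roots; quadratic formula: x = (-8 ± √80)/2.
  ⇒ x = -2*sqrt(5) - 4 ≈ -8.4721, -4 + 2*sqrt(5) ≈ 0.4721

f''(x) = 40/(x^3 + 12*x^2 + 48*x + 64)
Second-derivative test at each critical point:
  f''(-8.4721) = -0.4472 < 0 → local maximum
  f''(0.4721) = 0.4472 > 0 → local minimum

Critical points: x = -2*sqrt(5) - 4 ≈ -8.4721 (local maximum); x = -4 + 2*sqrt(5) ≈ 0.4721 (local minimum)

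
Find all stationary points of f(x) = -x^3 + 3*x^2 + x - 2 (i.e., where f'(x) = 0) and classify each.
f'(x) = -3*x^2 + 6*x + 1

Solve f'(x) = 0:
  3*x^2 - 6*x - 1 = 0 has no rational roots; quadratic formula: x = (6 ± √48)/6.
  ⇒ x = 1 - 2*sqrt(3)/3 ≈ -0.1547, 1 + 2*sqrt(3)/3 ≈ 2.1547

f''(x) = 6 - 6*x
Second-derivative test at each critical point:
  f''(-0.1547) = 6.9282 > 0 → local minimum
  f''(2.1547) = -6.9282 < 0 → local maximum

Critical points: x = 1 - 2*sqrt(3)/3 ≈ -0.1547 (local minimum); x = 1 + 2*sqrt(3)/3 ≈ 2.1547 (local maximum)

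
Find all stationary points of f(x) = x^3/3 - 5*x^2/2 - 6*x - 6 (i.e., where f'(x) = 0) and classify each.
f'(x) = x^2 - 5*x - 6

Solve f'(x) = 0:
  Factor: x^2 - 5*x - 6 = (x - 6)*(x + 1) = 0.
  ⇒ x = -1, 6

f''(x) = 2*x - 5
Second-derivative test at each critical point:
  f''(-1) = -7 < 0 → local maximum
  f''(6) = 7 > 0 → local minimum

Critical points: x = -1 (local maximum); x = 6 (local minimum)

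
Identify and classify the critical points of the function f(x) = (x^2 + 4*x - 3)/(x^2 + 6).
f'(x) = 2*(-2*x^2 + 9*x + 12)/(x^4 + 12*x^2 + 36)

Solve f'(x) = 0:
  f'(x) = -2*(2*x^2 - 9*x - 12)/(x^2 + 6)^2; the denominator is positive wherever f is defined, so f'(x) = 0 ⇔ -4*x^2 + 18*x + 24 = 0.
  Factor: -4*x^2 + 18*x + 24 = -2*(2*x^2 - 9*x - 12); 2*x^2 - 9*x - 12 = 0 has no rational roots; quadratic formula: x = (9 ± √177)/4.
  ⇒ x = 9/4 - sqrt(177)/4 ≈ -1.0760, 9/4 + sqrt(177)/4 ≈ 5.5760

f''(x) = 2*(4*x^3 - 27*x^2 - 72*x + 54)/(x^6 + 18*x^4 + 108*x^2 + 216)
Second-derivative test at each critical point:
  f''(-1.0760) = 0.5193 > 0 → local minimum
  f''(5.5760) = -0.0193 < 0 → local maximum

Critical points: x = 9/4 - sqrt(177)/4 ≈ -1.0760 (local minimum); x = 9/4 + sqrt(177)/4 ≈ 5.5760 (local maximum)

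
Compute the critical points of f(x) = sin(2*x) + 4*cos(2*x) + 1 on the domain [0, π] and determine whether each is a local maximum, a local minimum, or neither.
f'(x) = -8*sin(2*x) + 2*cos(2*x)

Solve f'(x) = 0 on [0, π]:
  f'(x) = 0 ⇔ cos(2*x) = 4*sin(2*x) ⇔ tan(2*x) = 1/4, i.e. 2*x = arctan(1/4) + nπ; keep the solutions lying in [0, π].
  ⇒ x = atan(1/4)/2 ≈ 0.1225, atan(1/4)/2 + pi/2 ≈ 1.6933

f''(x) = -4*sin(2*x) - 16*cos(2*x)
Second-derivative test at each critical point:
  f''(0.1225) = -16.4924 < 0 → local maximum
  f''(1.6933) = 16.4924 > 0 → local minimum

Critical points: x = atan(1/4)/2 ≈ 0.1225 (local maximum); x = atan(1/4)/2 + pi/2 ≈ 1.6933 (local minimum)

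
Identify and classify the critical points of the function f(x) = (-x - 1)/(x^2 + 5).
f'(x) = (-x^2 + 2*x*(x + 1) - 5)/(x^2 + 5)^2

Solve f'(x) = 0:
  f'(x) = (x^2 + 2*x - 5)/(x^2 + 5)^2; the denominator is positive wherever f is defined, so f'(x) = 0 ⇔ x^2 + 2*x - 5 = 0.
  x^2 + 2*x - 5 = 0 has no rational roots; quadratic formula: x = (-2 ± √24)/2.
  ⇒ x = -sqrt(6) - 1 ≈ -3.4495, -1 + sqrt(6) ≈ 1.4495

f''(x) = 2*(-4*x^2*(x + 1) + (3*x + 1)*(x^2 + 5))/(x^2 + 5)^3
Second-derivative test at each critical point:
  f''(-3.4495) = -0.0172 < 0 → local maximum
  f''(1.4495) = 0.0972 > 0 → local minimum

Critical points: x = -sqrt(6) - 1 ≈ -3.4495 (local maximum); x = -1 + sqrt(6) ≈ 1.4495 (local minimum)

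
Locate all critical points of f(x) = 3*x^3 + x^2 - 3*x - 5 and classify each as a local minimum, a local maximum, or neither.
f'(x) = 9*x^2 + 2*x - 3

Solve f'(x) = 0:
  9*x^2 + 2*x - 3 = 0 has no rational roots; quadratic formula: x = (-2 ± √112)/18.
  ⇒ x = -2*sqrt(7)/9 - 1/9 ≈ -0.6991, -1/9 + 2*sqrt(7)/9 ≈ 0.4768

f''(x) = 18*x + 2
Second-derivative test at each critical point:
  f''(-0.6991) = -10.5830 < 0 → local maximum
  f''(0.4768) = 10.5830 > 0 → local minimum

Critical points: x = -2*sqrt(7)/9 - 1/9 ≈ -0.6991 (local maximum); x = -1/9 + 2*sqrt(7)/9 ≈ 0.4768 (local minimum)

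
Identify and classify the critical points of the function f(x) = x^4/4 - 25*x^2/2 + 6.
f'(x) = x*(x^2 - 25)

Solve f'(x) = 0:
  Factor: x^3 - 25*x = x*(x - 5)*(x + 5) = 0.
  ⇒ x = -5, 0, 5

f''(x) = 3*x^2 - 25
Second-derivative test at each critical point:
  f''(-5) = 50 > 0 → local minimum
  f''(0) = -25 < 0 → local maximum
  f''(5) = 50 > 0 → local minimum

Critical points: x = -5 (local minimum); x = 0 (local maximum); x = 5 (local minimum)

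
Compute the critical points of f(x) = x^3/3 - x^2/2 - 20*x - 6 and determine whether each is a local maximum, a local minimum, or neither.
f'(x) = x^2 - x - 20

Solve f'(x) = 0:
  Factor: x^2 - x - 20 = (x - 5)*(x + 4) = 0.
  ⇒ x = -4, 5

f''(x) = 2*x - 1
Second-derivative test at each critical point:
  f''(-4) = -9 < 0 → local maximum
  f''(5) = 9 > 0 → local minimum

Critical points: x = -4 (local maximum); x = 5 (local minimum)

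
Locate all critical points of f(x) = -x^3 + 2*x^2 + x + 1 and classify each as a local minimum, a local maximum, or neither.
f'(x) = -3*x^2 + 4*x + 1

Solve f'(x) = 0:
  3*x^2 - 4*x - 1 = 0 has no rational roots; quadratic formula: x = (4 ± √28)/6.
  ⇒ x = 2/3 - sqrt(7)/3 ≈ -0.2153, 2/3 + sqrt(7)/3 ≈ 1.5486

f''(x) = 4 - 6*x
Second-derivative test at each critical point:
  f''(-0.2153) = 5.2915 > 0 → local minimum
  f''(1.5486) = -5.2915 < 0 → local maximum

Critical points: x = 2/3 - sqrt(7)/3 ≈ -0.2153 (local minimum); x = 2/3 + sqrt(7)/3 ≈ 1.5486 (local maximum)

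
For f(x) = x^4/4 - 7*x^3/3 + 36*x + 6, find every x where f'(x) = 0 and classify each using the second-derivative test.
f'(x) = x^3 - 7*x^2 + 36

Solve f'(x) = 0:
  Factor: x^3 - 7*x^2 + 36 = (x - 6)*(x - 3)*(x + 2) = 0.
  ⇒ x = -2, 3, 6

f''(x) = x*(3*x - 14)
Second-derivative test at each critical point:
  f''(-2) = 40 > 0 → local minimum
  f''(3) = -15 < 0 → local maximum
  f''(6) = 24 > 0 → local minimum

Critical points: x = -2 (local minimum); x = 3 (local maximum); x = 6 (local minimum)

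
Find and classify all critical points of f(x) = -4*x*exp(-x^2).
f'(x) = 4*(2*x^2 - 1)*exp(-x^2)

Solve f'(x) = 0:
  f'(x) = (8*x^2 - 4)·exp(-x^2) and exp(-x^2) > 0 for every x, so f'(x) = 0 ⇔ 8*x^2 - 4 = 0.
  Factor: 8*x^2 - 4 = 4*(2*x^2 - 1); 2*x^2 - 1 = 0 has no rational roots; quadratic formula: x = (0 ± √8)/4.
  ⇒ x = -sqrt(2)/2 ≈ -0.7071, sqrt(2)/2 ≈ 0.7071

f''(x) = (-16*x^3 + 24*x)*exp(-x^2)
Second-derivative test at each critical point:
  f''(-0.7071) = -6.8621 < 0 → local maximum
  f''(0.7071) = 6.8621 > 0 → local minimum

Critical points: x = -sqrt(2)/2 ≈ -0.7071 (local maximum); x = sqrt(2)/2 ≈ 0.7071 (local minimum)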